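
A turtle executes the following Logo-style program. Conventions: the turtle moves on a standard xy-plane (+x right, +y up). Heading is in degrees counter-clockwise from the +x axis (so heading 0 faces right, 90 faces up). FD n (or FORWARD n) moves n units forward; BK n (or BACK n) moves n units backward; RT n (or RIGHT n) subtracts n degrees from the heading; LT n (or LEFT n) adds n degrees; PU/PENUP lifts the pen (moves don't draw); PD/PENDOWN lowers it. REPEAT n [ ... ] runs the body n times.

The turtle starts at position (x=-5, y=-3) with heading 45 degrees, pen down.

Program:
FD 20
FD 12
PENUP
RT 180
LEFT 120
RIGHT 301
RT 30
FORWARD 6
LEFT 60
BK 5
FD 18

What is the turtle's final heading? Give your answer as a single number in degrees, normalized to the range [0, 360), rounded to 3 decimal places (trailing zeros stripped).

Executing turtle program step by step:
Start: pos=(-5,-3), heading=45, pen down
FD 20: (-5,-3) -> (9.142,11.142) [heading=45, draw]
FD 12: (9.142,11.142) -> (17.627,19.627) [heading=45, draw]
PU: pen up
RT 180: heading 45 -> 225
LT 120: heading 225 -> 345
RT 301: heading 345 -> 44
RT 30: heading 44 -> 14
FD 6: (17.627,19.627) -> (23.449,21.079) [heading=14, move]
LT 60: heading 14 -> 74
BK 5: (23.449,21.079) -> (22.071,16.273) [heading=74, move]
FD 18: (22.071,16.273) -> (27.032,33.575) [heading=74, move]
Final: pos=(27.032,33.575), heading=74, 2 segment(s) drawn

Answer: 74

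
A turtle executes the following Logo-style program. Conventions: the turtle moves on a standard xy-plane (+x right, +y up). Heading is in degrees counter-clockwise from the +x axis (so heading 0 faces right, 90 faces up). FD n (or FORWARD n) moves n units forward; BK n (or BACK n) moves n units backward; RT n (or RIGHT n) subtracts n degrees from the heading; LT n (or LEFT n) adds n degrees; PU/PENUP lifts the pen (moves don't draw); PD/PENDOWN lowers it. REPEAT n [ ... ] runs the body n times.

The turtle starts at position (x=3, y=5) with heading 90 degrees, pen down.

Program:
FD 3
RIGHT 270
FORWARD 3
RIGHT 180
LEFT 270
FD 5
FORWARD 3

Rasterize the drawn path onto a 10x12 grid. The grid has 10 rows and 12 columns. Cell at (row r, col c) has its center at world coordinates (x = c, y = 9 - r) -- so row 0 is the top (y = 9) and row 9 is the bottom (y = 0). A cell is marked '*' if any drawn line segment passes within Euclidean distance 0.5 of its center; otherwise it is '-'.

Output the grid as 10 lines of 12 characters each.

Segment 0: (3,5) -> (3,8)
Segment 1: (3,8) -> (0,8)
Segment 2: (0,8) -> (0,3)
Segment 3: (0,3) -> (0,0)

Answer: ------------
****--------
*--*--------
*--*--------
*--*--------
*-----------
*-----------
*-----------
*-----------
*-----------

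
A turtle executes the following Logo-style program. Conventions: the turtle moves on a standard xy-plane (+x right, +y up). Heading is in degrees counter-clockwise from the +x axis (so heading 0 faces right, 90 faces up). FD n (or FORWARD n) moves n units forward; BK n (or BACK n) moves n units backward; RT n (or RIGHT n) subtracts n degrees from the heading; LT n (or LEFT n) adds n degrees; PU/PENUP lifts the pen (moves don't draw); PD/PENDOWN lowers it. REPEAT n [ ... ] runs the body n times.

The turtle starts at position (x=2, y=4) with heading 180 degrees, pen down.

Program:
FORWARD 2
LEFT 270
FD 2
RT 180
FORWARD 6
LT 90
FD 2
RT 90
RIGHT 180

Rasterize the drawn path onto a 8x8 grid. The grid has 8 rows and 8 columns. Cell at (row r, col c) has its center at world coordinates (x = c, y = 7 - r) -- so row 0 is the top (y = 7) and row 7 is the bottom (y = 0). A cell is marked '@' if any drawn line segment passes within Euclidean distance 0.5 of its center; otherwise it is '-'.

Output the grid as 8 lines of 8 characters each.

Segment 0: (2,4) -> (0,4)
Segment 1: (0,4) -> (0,6)
Segment 2: (0,6) -> (-0,0)
Segment 3: (-0,0) -> (2,-0)

Answer: --------
@-------
@-------
@@@-----
@-------
@-------
@-------
@@@-----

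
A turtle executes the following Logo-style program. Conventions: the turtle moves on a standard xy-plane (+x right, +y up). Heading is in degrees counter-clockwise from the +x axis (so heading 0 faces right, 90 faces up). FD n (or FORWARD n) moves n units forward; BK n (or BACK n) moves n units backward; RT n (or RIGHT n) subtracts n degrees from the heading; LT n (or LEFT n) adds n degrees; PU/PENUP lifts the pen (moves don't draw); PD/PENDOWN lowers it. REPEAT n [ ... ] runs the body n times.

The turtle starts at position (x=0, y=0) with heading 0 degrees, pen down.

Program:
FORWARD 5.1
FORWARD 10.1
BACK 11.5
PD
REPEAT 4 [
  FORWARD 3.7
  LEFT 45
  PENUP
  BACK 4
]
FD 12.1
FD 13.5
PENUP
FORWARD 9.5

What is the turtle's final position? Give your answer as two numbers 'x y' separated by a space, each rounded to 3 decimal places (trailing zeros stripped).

Executing turtle program step by step:
Start: pos=(0,0), heading=0, pen down
FD 5.1: (0,0) -> (5.1,0) [heading=0, draw]
FD 10.1: (5.1,0) -> (15.2,0) [heading=0, draw]
BK 11.5: (15.2,0) -> (3.7,0) [heading=0, draw]
PD: pen down
REPEAT 4 [
  -- iteration 1/4 --
  FD 3.7: (3.7,0) -> (7.4,0) [heading=0, draw]
  LT 45: heading 0 -> 45
  PU: pen up
  BK 4: (7.4,0) -> (4.572,-2.828) [heading=45, move]
  -- iteration 2/4 --
  FD 3.7: (4.572,-2.828) -> (7.188,-0.212) [heading=45, move]
  LT 45: heading 45 -> 90
  PU: pen up
  BK 4: (7.188,-0.212) -> (7.188,-4.212) [heading=90, move]
  -- iteration 3/4 --
  FD 3.7: (7.188,-4.212) -> (7.188,-0.512) [heading=90, move]
  LT 45: heading 90 -> 135
  PU: pen up
  BK 4: (7.188,-0.512) -> (10.016,-3.341) [heading=135, move]
  -- iteration 4/4 --
  FD 3.7: (10.016,-3.341) -> (7.4,-0.724) [heading=135, move]
  LT 45: heading 135 -> 180
  PU: pen up
  BK 4: (7.4,-0.724) -> (11.4,-0.724) [heading=180, move]
]
FD 12.1: (11.4,-0.724) -> (-0.7,-0.724) [heading=180, move]
FD 13.5: (-0.7,-0.724) -> (-14.2,-0.724) [heading=180, move]
PU: pen up
FD 9.5: (-14.2,-0.724) -> (-23.7,-0.724) [heading=180, move]
Final: pos=(-23.7,-0.724), heading=180, 4 segment(s) drawn

Answer: -23.7 -0.724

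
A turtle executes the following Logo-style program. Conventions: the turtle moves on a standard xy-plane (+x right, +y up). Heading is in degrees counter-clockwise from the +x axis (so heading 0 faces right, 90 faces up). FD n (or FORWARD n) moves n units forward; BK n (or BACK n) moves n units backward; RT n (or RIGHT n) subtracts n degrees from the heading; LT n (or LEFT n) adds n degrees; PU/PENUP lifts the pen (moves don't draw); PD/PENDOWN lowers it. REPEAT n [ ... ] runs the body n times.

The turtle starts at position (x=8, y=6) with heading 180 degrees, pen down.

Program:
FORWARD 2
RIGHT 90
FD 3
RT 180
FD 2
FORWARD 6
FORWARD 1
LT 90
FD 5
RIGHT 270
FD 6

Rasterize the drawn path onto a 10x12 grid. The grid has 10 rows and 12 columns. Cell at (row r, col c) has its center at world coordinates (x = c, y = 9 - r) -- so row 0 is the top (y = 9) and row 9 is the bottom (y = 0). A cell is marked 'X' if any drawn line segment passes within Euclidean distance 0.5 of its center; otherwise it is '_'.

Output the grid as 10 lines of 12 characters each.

Segment 0: (8,6) -> (6,6)
Segment 1: (6,6) -> (6,9)
Segment 2: (6,9) -> (6,7)
Segment 3: (6,7) -> (6,1)
Segment 4: (6,1) -> (6,0)
Segment 5: (6,0) -> (11,0)
Segment 6: (11,0) -> (11,6)

Answer: ______X_____
______X_____
______X_____
______XXX__X
______X____X
______X____X
______X____X
______X____X
______X____X
______XXXXXX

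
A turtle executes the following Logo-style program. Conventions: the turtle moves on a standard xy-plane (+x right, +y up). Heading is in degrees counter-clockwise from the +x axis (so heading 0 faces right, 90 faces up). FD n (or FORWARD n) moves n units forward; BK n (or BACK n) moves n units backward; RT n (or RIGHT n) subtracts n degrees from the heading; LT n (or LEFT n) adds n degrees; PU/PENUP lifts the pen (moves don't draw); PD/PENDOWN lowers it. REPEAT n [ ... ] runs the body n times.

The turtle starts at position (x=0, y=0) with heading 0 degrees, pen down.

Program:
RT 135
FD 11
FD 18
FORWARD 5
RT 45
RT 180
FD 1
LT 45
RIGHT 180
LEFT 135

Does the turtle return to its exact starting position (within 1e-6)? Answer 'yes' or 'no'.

Executing turtle program step by step:
Start: pos=(0,0), heading=0, pen down
RT 135: heading 0 -> 225
FD 11: (0,0) -> (-7.778,-7.778) [heading=225, draw]
FD 18: (-7.778,-7.778) -> (-20.506,-20.506) [heading=225, draw]
FD 5: (-20.506,-20.506) -> (-24.042,-24.042) [heading=225, draw]
RT 45: heading 225 -> 180
RT 180: heading 180 -> 0
FD 1: (-24.042,-24.042) -> (-23.042,-24.042) [heading=0, draw]
LT 45: heading 0 -> 45
RT 180: heading 45 -> 225
LT 135: heading 225 -> 0
Final: pos=(-23.042,-24.042), heading=0, 4 segment(s) drawn

Start position: (0, 0)
Final position: (-23.042, -24.042)
Distance = 33.3; >= 1e-6 -> NOT closed

Answer: no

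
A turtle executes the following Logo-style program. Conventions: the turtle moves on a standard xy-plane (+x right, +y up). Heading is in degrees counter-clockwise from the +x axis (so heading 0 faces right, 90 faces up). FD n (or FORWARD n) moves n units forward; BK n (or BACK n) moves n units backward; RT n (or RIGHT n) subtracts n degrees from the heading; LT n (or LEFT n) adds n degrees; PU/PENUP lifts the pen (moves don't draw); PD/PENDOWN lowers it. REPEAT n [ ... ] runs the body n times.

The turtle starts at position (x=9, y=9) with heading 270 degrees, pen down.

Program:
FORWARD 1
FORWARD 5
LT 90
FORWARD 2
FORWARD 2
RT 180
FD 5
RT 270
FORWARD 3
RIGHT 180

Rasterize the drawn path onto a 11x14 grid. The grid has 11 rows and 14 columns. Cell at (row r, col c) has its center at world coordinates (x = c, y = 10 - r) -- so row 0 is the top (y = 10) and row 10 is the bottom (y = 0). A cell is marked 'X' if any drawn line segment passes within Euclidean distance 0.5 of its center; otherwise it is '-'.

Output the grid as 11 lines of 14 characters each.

Answer: --------------
---------X----
---------X----
---------X----
---------X----
---------X----
---------X----
--------XXXXXX
--------X-----
--------X-----
--------X-----

Derivation:
Segment 0: (9,9) -> (9,8)
Segment 1: (9,8) -> (9,3)
Segment 2: (9,3) -> (11,3)
Segment 3: (11,3) -> (13,3)
Segment 4: (13,3) -> (8,3)
Segment 5: (8,3) -> (8,-0)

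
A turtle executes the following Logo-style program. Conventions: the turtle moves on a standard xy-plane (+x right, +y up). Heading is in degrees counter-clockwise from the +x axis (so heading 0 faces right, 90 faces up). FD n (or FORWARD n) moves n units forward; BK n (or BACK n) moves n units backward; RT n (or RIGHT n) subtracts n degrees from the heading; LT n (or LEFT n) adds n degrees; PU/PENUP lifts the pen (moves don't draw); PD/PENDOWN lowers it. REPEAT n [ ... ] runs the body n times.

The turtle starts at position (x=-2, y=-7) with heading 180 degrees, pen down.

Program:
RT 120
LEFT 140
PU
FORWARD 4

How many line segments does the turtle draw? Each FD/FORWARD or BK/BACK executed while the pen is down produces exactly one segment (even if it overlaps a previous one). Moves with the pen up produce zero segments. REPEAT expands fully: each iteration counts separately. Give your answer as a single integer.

Answer: 0

Derivation:
Executing turtle program step by step:
Start: pos=(-2,-7), heading=180, pen down
RT 120: heading 180 -> 60
LT 140: heading 60 -> 200
PU: pen up
FD 4: (-2,-7) -> (-5.759,-8.368) [heading=200, move]
Final: pos=(-5.759,-8.368), heading=200, 0 segment(s) drawn
Segments drawn: 0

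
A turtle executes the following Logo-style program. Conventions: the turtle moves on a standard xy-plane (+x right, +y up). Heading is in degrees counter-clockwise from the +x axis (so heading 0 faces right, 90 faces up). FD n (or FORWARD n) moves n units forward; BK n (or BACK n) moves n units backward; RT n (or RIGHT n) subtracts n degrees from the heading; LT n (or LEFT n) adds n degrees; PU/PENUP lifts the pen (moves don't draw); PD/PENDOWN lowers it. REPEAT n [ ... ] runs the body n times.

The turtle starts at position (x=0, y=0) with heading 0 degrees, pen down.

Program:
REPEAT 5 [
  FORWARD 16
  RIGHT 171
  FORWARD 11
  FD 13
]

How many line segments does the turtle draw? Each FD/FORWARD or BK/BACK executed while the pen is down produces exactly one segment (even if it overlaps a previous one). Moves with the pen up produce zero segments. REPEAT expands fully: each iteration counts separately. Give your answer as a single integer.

Executing turtle program step by step:
Start: pos=(0,0), heading=0, pen down
REPEAT 5 [
  -- iteration 1/5 --
  FD 16: (0,0) -> (16,0) [heading=0, draw]
  RT 171: heading 0 -> 189
  FD 11: (16,0) -> (5.135,-1.721) [heading=189, draw]
  FD 13: (5.135,-1.721) -> (-7.705,-3.754) [heading=189, draw]
  -- iteration 2/5 --
  FD 16: (-7.705,-3.754) -> (-23.508,-6.257) [heading=189, draw]
  RT 171: heading 189 -> 18
  FD 11: (-23.508,-6.257) -> (-13.046,-2.858) [heading=18, draw]
  FD 13: (-13.046,-2.858) -> (-0.682,1.159) [heading=18, draw]
  -- iteration 3/5 --
  FD 16: (-0.682,1.159) -> (14.535,6.103) [heading=18, draw]
  RT 171: heading 18 -> 207
  FD 11: (14.535,6.103) -> (4.734,1.109) [heading=207, draw]
  FD 13: (4.734,1.109) -> (-6.849,-4.792) [heading=207, draw]
  -- iteration 4/5 --
  FD 16: (-6.849,-4.792) -> (-21.106,-12.056) [heading=207, draw]
  RT 171: heading 207 -> 36
  FD 11: (-21.106,-12.056) -> (-12.206,-5.591) [heading=36, draw]
  FD 13: (-12.206,-5.591) -> (-1.689,2.051) [heading=36, draw]
  -- iteration 5/5 --
  FD 16: (-1.689,2.051) -> (11.255,11.455) [heading=36, draw]
  RT 171: heading 36 -> 225
  FD 11: (11.255,11.455) -> (3.477,3.677) [heading=225, draw]
  FD 13: (3.477,3.677) -> (-5.715,-5.515) [heading=225, draw]
]
Final: pos=(-5.715,-5.515), heading=225, 15 segment(s) drawn
Segments drawn: 15

Answer: 15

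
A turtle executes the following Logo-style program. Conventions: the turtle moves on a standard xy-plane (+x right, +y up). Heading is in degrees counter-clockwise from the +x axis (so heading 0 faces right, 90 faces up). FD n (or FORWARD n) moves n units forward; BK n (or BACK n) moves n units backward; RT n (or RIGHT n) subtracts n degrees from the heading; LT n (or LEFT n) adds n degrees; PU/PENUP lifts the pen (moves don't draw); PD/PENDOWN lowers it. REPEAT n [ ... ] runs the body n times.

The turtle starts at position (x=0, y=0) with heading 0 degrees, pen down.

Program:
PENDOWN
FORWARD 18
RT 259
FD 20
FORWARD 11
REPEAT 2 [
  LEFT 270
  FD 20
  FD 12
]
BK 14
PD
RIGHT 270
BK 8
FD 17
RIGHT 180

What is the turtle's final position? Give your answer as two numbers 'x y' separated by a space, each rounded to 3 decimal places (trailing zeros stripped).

Answer: 55.766 20.584

Derivation:
Executing turtle program step by step:
Start: pos=(0,0), heading=0, pen down
PD: pen down
FD 18: (0,0) -> (18,0) [heading=0, draw]
RT 259: heading 0 -> 101
FD 20: (18,0) -> (14.184,19.633) [heading=101, draw]
FD 11: (14.184,19.633) -> (12.085,30.43) [heading=101, draw]
REPEAT 2 [
  -- iteration 1/2 --
  LT 270: heading 101 -> 11
  FD 20: (12.085,30.43) -> (31.717,34.247) [heading=11, draw]
  FD 12: (31.717,34.247) -> (43.497,36.536) [heading=11, draw]
  -- iteration 2/2 --
  LT 270: heading 11 -> 281
  FD 20: (43.497,36.536) -> (47.313,16.904) [heading=281, draw]
  FD 12: (47.313,16.904) -> (49.603,5.124) [heading=281, draw]
]
BK 14: (49.603,5.124) -> (46.932,18.867) [heading=281, draw]
PD: pen down
RT 270: heading 281 -> 11
BK 8: (46.932,18.867) -> (39.079,17.341) [heading=11, draw]
FD 17: (39.079,17.341) -> (55.766,20.584) [heading=11, draw]
RT 180: heading 11 -> 191
Final: pos=(55.766,20.584), heading=191, 10 segment(s) drawn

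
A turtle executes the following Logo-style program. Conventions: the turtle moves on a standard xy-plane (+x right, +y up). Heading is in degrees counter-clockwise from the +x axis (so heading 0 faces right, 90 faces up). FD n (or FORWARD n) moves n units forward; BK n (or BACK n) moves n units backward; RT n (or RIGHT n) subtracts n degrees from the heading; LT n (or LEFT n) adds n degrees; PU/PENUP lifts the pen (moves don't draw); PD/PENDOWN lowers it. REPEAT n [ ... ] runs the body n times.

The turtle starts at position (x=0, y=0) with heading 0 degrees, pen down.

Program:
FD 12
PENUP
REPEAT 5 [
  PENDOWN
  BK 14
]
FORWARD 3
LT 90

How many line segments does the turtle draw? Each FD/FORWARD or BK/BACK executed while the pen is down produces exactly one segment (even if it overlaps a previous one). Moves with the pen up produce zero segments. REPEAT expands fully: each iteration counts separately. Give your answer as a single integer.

Answer: 7

Derivation:
Executing turtle program step by step:
Start: pos=(0,0), heading=0, pen down
FD 12: (0,0) -> (12,0) [heading=0, draw]
PU: pen up
REPEAT 5 [
  -- iteration 1/5 --
  PD: pen down
  BK 14: (12,0) -> (-2,0) [heading=0, draw]
  -- iteration 2/5 --
  PD: pen down
  BK 14: (-2,0) -> (-16,0) [heading=0, draw]
  -- iteration 3/5 --
  PD: pen down
  BK 14: (-16,0) -> (-30,0) [heading=0, draw]
  -- iteration 4/5 --
  PD: pen down
  BK 14: (-30,0) -> (-44,0) [heading=0, draw]
  -- iteration 5/5 --
  PD: pen down
  BK 14: (-44,0) -> (-58,0) [heading=0, draw]
]
FD 3: (-58,0) -> (-55,0) [heading=0, draw]
LT 90: heading 0 -> 90
Final: pos=(-55,0), heading=90, 7 segment(s) drawn
Segments drawn: 7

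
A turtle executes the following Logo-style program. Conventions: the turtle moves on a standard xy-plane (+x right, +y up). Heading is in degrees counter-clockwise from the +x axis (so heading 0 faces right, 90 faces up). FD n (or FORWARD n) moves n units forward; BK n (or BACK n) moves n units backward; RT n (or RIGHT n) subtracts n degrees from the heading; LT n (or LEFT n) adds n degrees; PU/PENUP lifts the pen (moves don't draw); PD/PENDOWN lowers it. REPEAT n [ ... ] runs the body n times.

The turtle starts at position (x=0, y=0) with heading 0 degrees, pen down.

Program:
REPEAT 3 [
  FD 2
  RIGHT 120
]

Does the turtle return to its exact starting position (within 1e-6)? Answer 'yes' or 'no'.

Answer: yes

Derivation:
Executing turtle program step by step:
Start: pos=(0,0), heading=0, pen down
REPEAT 3 [
  -- iteration 1/3 --
  FD 2: (0,0) -> (2,0) [heading=0, draw]
  RT 120: heading 0 -> 240
  -- iteration 2/3 --
  FD 2: (2,0) -> (1,-1.732) [heading=240, draw]
  RT 120: heading 240 -> 120
  -- iteration 3/3 --
  FD 2: (1,-1.732) -> (0,0) [heading=120, draw]
  RT 120: heading 120 -> 0
]
Final: pos=(0,0), heading=0, 3 segment(s) drawn

Start position: (0, 0)
Final position: (0, 0)
Distance = 0; < 1e-6 -> CLOSED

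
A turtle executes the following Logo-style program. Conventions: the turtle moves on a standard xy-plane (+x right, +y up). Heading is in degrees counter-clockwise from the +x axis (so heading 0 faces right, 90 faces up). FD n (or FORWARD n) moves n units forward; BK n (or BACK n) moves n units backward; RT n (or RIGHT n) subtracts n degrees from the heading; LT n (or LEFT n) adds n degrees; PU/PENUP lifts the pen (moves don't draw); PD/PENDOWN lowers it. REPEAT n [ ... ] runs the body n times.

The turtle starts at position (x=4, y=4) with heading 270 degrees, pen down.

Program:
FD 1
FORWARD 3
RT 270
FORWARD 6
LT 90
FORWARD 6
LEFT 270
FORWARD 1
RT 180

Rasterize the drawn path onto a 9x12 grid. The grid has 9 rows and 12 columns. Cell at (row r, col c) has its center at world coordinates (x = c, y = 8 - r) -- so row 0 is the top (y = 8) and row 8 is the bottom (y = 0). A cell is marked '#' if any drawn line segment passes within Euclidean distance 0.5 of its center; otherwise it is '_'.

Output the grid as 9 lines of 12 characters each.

Segment 0: (4,4) -> (4,3)
Segment 1: (4,3) -> (4,0)
Segment 2: (4,0) -> (10,0)
Segment 3: (10,0) -> (10,6)
Segment 4: (10,6) -> (11,6)

Answer: ____________
____________
__________##
__________#_
____#_____#_
____#_____#_
____#_____#_
____#_____#_
____#######_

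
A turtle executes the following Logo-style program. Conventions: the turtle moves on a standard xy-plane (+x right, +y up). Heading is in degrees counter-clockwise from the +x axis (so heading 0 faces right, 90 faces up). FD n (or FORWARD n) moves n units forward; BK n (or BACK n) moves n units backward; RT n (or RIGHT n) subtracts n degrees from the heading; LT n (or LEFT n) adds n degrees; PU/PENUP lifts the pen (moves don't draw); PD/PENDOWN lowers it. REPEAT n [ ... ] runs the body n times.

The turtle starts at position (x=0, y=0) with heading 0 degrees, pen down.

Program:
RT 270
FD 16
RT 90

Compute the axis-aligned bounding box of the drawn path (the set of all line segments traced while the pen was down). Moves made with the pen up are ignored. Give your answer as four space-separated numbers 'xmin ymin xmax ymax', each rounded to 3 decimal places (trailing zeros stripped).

Answer: 0 0 0 16

Derivation:
Executing turtle program step by step:
Start: pos=(0,0), heading=0, pen down
RT 270: heading 0 -> 90
FD 16: (0,0) -> (0,16) [heading=90, draw]
RT 90: heading 90 -> 0
Final: pos=(0,16), heading=0, 1 segment(s) drawn

Segment endpoints: x in {0, 0}, y in {0, 16}
xmin=0, ymin=0, xmax=0, ymax=16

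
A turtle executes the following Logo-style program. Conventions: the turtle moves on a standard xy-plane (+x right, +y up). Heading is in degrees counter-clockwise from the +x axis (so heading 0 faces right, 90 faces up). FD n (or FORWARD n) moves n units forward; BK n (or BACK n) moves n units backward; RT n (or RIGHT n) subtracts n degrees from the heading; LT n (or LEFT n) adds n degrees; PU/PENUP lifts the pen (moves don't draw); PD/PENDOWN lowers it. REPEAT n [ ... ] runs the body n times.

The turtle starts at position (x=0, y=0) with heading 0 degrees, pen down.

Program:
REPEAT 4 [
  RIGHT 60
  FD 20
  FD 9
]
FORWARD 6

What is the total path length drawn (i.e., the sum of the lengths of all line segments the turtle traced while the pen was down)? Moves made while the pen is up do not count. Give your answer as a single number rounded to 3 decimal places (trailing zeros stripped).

Answer: 122

Derivation:
Executing turtle program step by step:
Start: pos=(0,0), heading=0, pen down
REPEAT 4 [
  -- iteration 1/4 --
  RT 60: heading 0 -> 300
  FD 20: (0,0) -> (10,-17.321) [heading=300, draw]
  FD 9: (10,-17.321) -> (14.5,-25.115) [heading=300, draw]
  -- iteration 2/4 --
  RT 60: heading 300 -> 240
  FD 20: (14.5,-25.115) -> (4.5,-42.435) [heading=240, draw]
  FD 9: (4.5,-42.435) -> (0,-50.229) [heading=240, draw]
  -- iteration 3/4 --
  RT 60: heading 240 -> 180
  FD 20: (0,-50.229) -> (-20,-50.229) [heading=180, draw]
  FD 9: (-20,-50.229) -> (-29,-50.229) [heading=180, draw]
  -- iteration 4/4 --
  RT 60: heading 180 -> 120
  FD 20: (-29,-50.229) -> (-39,-32.909) [heading=120, draw]
  FD 9: (-39,-32.909) -> (-43.5,-25.115) [heading=120, draw]
]
FD 6: (-43.5,-25.115) -> (-46.5,-19.919) [heading=120, draw]
Final: pos=(-46.5,-19.919), heading=120, 9 segment(s) drawn

Segment lengths:
  seg 1: (0,0) -> (10,-17.321), length = 20
  seg 2: (10,-17.321) -> (14.5,-25.115), length = 9
  seg 3: (14.5,-25.115) -> (4.5,-42.435), length = 20
  seg 4: (4.5,-42.435) -> (0,-50.229), length = 9
  seg 5: (0,-50.229) -> (-20,-50.229), length = 20
  seg 6: (-20,-50.229) -> (-29,-50.229), length = 9
  seg 7: (-29,-50.229) -> (-39,-32.909), length = 20
  seg 8: (-39,-32.909) -> (-43.5,-25.115), length = 9
  seg 9: (-43.5,-25.115) -> (-46.5,-19.919), length = 6
Total = 122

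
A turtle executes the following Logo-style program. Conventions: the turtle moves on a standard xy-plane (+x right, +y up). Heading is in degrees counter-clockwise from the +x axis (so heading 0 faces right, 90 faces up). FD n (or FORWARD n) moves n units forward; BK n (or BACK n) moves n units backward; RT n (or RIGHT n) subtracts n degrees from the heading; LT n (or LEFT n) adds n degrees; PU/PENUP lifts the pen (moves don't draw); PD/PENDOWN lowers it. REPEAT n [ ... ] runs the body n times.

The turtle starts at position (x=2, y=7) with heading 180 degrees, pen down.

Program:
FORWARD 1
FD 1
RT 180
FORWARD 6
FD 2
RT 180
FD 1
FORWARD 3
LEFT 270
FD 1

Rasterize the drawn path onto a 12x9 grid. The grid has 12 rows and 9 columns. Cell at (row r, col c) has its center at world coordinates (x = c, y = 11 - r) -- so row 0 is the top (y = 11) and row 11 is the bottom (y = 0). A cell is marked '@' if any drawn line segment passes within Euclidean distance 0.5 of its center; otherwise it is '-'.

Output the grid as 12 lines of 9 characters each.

Segment 0: (2,7) -> (1,7)
Segment 1: (1,7) -> (0,7)
Segment 2: (0,7) -> (6,7)
Segment 3: (6,7) -> (8,7)
Segment 4: (8,7) -> (7,7)
Segment 5: (7,7) -> (4,7)
Segment 6: (4,7) -> (4,8)

Answer: ---------
---------
---------
----@----
@@@@@@@@@
---------
---------
---------
---------
---------
---------
---------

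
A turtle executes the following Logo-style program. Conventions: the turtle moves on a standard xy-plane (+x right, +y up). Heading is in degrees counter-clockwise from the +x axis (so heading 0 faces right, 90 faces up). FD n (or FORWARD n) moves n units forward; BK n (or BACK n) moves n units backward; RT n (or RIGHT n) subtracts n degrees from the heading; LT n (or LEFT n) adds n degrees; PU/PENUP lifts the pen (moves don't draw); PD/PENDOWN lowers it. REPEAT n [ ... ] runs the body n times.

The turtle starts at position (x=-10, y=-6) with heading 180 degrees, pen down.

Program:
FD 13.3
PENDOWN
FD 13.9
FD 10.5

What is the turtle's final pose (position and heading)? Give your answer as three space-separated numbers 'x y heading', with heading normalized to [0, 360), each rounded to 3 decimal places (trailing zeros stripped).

Executing turtle program step by step:
Start: pos=(-10,-6), heading=180, pen down
FD 13.3: (-10,-6) -> (-23.3,-6) [heading=180, draw]
PD: pen down
FD 13.9: (-23.3,-6) -> (-37.2,-6) [heading=180, draw]
FD 10.5: (-37.2,-6) -> (-47.7,-6) [heading=180, draw]
Final: pos=(-47.7,-6), heading=180, 3 segment(s) drawn

Answer: -47.7 -6 180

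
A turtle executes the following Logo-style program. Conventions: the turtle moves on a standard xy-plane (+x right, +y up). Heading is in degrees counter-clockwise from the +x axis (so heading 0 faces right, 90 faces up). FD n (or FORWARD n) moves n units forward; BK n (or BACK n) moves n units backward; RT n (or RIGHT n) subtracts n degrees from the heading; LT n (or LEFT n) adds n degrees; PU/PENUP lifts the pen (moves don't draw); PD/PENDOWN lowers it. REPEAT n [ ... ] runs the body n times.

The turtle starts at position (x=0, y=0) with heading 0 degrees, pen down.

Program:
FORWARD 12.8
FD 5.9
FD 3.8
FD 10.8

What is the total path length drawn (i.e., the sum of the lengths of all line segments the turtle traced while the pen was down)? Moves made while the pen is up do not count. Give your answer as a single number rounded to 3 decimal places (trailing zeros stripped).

Executing turtle program step by step:
Start: pos=(0,0), heading=0, pen down
FD 12.8: (0,0) -> (12.8,0) [heading=0, draw]
FD 5.9: (12.8,0) -> (18.7,0) [heading=0, draw]
FD 3.8: (18.7,0) -> (22.5,0) [heading=0, draw]
FD 10.8: (22.5,0) -> (33.3,0) [heading=0, draw]
Final: pos=(33.3,0), heading=0, 4 segment(s) drawn

Segment lengths:
  seg 1: (0,0) -> (12.8,0), length = 12.8
  seg 2: (12.8,0) -> (18.7,0), length = 5.9
  seg 3: (18.7,0) -> (22.5,0), length = 3.8
  seg 4: (22.5,0) -> (33.3,0), length = 10.8
Total = 33.3

Answer: 33.3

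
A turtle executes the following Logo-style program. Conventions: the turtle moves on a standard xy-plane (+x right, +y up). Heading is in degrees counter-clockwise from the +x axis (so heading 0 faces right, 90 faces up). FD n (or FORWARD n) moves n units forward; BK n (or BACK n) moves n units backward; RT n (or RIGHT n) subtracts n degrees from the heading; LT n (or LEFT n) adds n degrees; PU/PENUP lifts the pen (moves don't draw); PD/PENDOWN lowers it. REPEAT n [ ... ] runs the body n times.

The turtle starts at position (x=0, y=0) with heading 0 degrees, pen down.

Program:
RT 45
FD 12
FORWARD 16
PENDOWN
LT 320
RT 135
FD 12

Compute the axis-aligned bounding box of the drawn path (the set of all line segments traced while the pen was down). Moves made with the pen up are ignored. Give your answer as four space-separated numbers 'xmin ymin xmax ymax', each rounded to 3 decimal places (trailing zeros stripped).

Executing turtle program step by step:
Start: pos=(0,0), heading=0, pen down
RT 45: heading 0 -> 315
FD 12: (0,0) -> (8.485,-8.485) [heading=315, draw]
FD 16: (8.485,-8.485) -> (19.799,-19.799) [heading=315, draw]
PD: pen down
LT 320: heading 315 -> 275
RT 135: heading 275 -> 140
FD 12: (19.799,-19.799) -> (10.606,-12.086) [heading=140, draw]
Final: pos=(10.606,-12.086), heading=140, 3 segment(s) drawn

Segment endpoints: x in {0, 8.485, 10.606, 19.799}, y in {-19.799, -12.086, -8.485, 0}
xmin=0, ymin=-19.799, xmax=19.799, ymax=0

Answer: 0 -19.799 19.799 0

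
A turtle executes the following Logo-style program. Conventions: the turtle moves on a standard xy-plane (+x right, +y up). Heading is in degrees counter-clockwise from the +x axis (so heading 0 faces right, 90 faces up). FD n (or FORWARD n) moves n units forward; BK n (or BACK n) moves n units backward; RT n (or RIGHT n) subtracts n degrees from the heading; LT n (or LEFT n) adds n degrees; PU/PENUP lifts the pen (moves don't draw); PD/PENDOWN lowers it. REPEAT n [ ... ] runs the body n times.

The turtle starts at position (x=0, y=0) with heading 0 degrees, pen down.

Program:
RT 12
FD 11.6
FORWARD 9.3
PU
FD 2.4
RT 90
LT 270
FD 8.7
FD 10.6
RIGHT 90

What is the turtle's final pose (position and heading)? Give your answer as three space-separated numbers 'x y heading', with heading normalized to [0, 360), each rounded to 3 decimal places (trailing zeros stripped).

Executing turtle program step by step:
Start: pos=(0,0), heading=0, pen down
RT 12: heading 0 -> 348
FD 11.6: (0,0) -> (11.347,-2.412) [heading=348, draw]
FD 9.3: (11.347,-2.412) -> (20.443,-4.345) [heading=348, draw]
PU: pen up
FD 2.4: (20.443,-4.345) -> (22.791,-4.844) [heading=348, move]
RT 90: heading 348 -> 258
LT 270: heading 258 -> 168
FD 8.7: (22.791,-4.844) -> (14.281,-3.036) [heading=168, move]
FD 10.6: (14.281,-3.036) -> (3.913,-0.832) [heading=168, move]
RT 90: heading 168 -> 78
Final: pos=(3.913,-0.832), heading=78, 2 segment(s) drawn

Answer: 3.913 -0.832 78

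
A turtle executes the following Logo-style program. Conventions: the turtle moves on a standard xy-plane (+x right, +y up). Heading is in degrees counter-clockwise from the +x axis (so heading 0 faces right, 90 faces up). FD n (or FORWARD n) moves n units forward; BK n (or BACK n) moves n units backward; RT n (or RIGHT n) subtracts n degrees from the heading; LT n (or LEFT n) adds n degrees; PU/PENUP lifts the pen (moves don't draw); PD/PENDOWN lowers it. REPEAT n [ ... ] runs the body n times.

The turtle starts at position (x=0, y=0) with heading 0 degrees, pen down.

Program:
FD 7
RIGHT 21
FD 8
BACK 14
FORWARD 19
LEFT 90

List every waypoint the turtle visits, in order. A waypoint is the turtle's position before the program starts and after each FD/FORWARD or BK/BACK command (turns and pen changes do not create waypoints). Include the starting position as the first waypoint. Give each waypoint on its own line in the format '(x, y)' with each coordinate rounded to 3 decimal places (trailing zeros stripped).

Executing turtle program step by step:
Start: pos=(0,0), heading=0, pen down
FD 7: (0,0) -> (7,0) [heading=0, draw]
RT 21: heading 0 -> 339
FD 8: (7,0) -> (14.469,-2.867) [heading=339, draw]
BK 14: (14.469,-2.867) -> (1.399,2.15) [heading=339, draw]
FD 19: (1.399,2.15) -> (19.137,-4.659) [heading=339, draw]
LT 90: heading 339 -> 69
Final: pos=(19.137,-4.659), heading=69, 4 segment(s) drawn
Waypoints (5 total):
(0, 0)
(7, 0)
(14.469, -2.867)
(1.399, 2.15)
(19.137, -4.659)

Answer: (0, 0)
(7, 0)
(14.469, -2.867)
(1.399, 2.15)
(19.137, -4.659)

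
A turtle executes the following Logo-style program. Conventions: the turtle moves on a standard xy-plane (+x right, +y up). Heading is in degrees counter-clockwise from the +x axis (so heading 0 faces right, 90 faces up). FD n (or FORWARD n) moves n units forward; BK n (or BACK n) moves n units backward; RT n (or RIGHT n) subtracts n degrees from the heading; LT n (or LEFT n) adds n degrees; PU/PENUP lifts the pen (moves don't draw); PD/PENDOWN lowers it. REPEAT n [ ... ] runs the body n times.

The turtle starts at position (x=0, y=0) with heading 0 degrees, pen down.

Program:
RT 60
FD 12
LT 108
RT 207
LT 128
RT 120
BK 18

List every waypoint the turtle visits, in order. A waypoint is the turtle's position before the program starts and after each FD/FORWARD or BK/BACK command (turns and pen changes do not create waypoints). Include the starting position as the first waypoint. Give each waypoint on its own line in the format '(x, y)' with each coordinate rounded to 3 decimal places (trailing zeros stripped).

Answer: (0, 0)
(6, -10.392)
(21.743, -1.666)

Derivation:
Executing turtle program step by step:
Start: pos=(0,0), heading=0, pen down
RT 60: heading 0 -> 300
FD 12: (0,0) -> (6,-10.392) [heading=300, draw]
LT 108: heading 300 -> 48
RT 207: heading 48 -> 201
LT 128: heading 201 -> 329
RT 120: heading 329 -> 209
BK 18: (6,-10.392) -> (21.743,-1.666) [heading=209, draw]
Final: pos=(21.743,-1.666), heading=209, 2 segment(s) drawn
Waypoints (3 total):
(0, 0)
(6, -10.392)
(21.743, -1.666)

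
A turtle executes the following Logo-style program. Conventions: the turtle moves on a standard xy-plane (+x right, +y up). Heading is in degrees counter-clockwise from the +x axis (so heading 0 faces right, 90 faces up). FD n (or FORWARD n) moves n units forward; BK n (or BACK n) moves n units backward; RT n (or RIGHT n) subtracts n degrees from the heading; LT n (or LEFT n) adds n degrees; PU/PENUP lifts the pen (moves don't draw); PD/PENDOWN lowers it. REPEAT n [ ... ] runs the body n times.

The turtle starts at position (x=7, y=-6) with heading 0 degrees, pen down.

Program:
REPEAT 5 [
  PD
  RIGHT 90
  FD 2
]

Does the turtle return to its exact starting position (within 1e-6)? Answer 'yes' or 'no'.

Answer: no

Derivation:
Executing turtle program step by step:
Start: pos=(7,-6), heading=0, pen down
REPEAT 5 [
  -- iteration 1/5 --
  PD: pen down
  RT 90: heading 0 -> 270
  FD 2: (7,-6) -> (7,-8) [heading=270, draw]
  -- iteration 2/5 --
  PD: pen down
  RT 90: heading 270 -> 180
  FD 2: (7,-8) -> (5,-8) [heading=180, draw]
  -- iteration 3/5 --
  PD: pen down
  RT 90: heading 180 -> 90
  FD 2: (5,-8) -> (5,-6) [heading=90, draw]
  -- iteration 4/5 --
  PD: pen down
  RT 90: heading 90 -> 0
  FD 2: (5,-6) -> (7,-6) [heading=0, draw]
  -- iteration 5/5 --
  PD: pen down
  RT 90: heading 0 -> 270
  FD 2: (7,-6) -> (7,-8) [heading=270, draw]
]
Final: pos=(7,-8), heading=270, 5 segment(s) drawn

Start position: (7, -6)
Final position: (7, -8)
Distance = 2; >= 1e-6 -> NOT closed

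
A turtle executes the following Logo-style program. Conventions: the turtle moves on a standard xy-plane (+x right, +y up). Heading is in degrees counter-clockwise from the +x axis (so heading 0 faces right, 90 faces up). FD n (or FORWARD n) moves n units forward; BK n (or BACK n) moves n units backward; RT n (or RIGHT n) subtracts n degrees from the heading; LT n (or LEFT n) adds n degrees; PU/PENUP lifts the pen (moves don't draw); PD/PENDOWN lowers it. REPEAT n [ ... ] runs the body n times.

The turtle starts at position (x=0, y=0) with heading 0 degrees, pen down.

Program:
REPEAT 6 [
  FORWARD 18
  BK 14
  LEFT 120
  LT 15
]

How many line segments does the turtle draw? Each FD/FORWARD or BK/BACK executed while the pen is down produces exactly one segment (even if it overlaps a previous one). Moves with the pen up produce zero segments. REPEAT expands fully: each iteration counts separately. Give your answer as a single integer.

Executing turtle program step by step:
Start: pos=(0,0), heading=0, pen down
REPEAT 6 [
  -- iteration 1/6 --
  FD 18: (0,0) -> (18,0) [heading=0, draw]
  BK 14: (18,0) -> (4,0) [heading=0, draw]
  LT 120: heading 0 -> 120
  LT 15: heading 120 -> 135
  -- iteration 2/6 --
  FD 18: (4,0) -> (-8.728,12.728) [heading=135, draw]
  BK 14: (-8.728,12.728) -> (1.172,2.828) [heading=135, draw]
  LT 120: heading 135 -> 255
  LT 15: heading 255 -> 270
  -- iteration 3/6 --
  FD 18: (1.172,2.828) -> (1.172,-15.172) [heading=270, draw]
  BK 14: (1.172,-15.172) -> (1.172,-1.172) [heading=270, draw]
  LT 120: heading 270 -> 30
  LT 15: heading 30 -> 45
  -- iteration 4/6 --
  FD 18: (1.172,-1.172) -> (13.899,11.556) [heading=45, draw]
  BK 14: (13.899,11.556) -> (4,1.657) [heading=45, draw]
  LT 120: heading 45 -> 165
  LT 15: heading 165 -> 180
  -- iteration 5/6 --
  FD 18: (4,1.657) -> (-14,1.657) [heading=180, draw]
  BK 14: (-14,1.657) -> (0,1.657) [heading=180, draw]
  LT 120: heading 180 -> 300
  LT 15: heading 300 -> 315
  -- iteration 6/6 --
  FD 18: (0,1.657) -> (12.728,-11.071) [heading=315, draw]
  BK 14: (12.728,-11.071) -> (2.828,-1.172) [heading=315, draw]
  LT 120: heading 315 -> 75
  LT 15: heading 75 -> 90
]
Final: pos=(2.828,-1.172), heading=90, 12 segment(s) drawn
Segments drawn: 12

Answer: 12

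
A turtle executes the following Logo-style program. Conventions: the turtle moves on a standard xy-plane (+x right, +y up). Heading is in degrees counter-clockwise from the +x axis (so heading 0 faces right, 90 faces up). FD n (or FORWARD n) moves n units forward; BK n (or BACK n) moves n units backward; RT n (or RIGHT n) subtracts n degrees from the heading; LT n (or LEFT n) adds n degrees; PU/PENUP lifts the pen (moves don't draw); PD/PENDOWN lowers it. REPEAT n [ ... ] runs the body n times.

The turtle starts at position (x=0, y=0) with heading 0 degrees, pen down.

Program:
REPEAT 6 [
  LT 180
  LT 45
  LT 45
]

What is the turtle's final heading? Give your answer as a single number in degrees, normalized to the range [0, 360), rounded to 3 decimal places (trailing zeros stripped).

Answer: 180

Derivation:
Executing turtle program step by step:
Start: pos=(0,0), heading=0, pen down
REPEAT 6 [
  -- iteration 1/6 --
  LT 180: heading 0 -> 180
  LT 45: heading 180 -> 225
  LT 45: heading 225 -> 270
  -- iteration 2/6 --
  LT 180: heading 270 -> 90
  LT 45: heading 90 -> 135
  LT 45: heading 135 -> 180
  -- iteration 3/6 --
  LT 180: heading 180 -> 0
  LT 45: heading 0 -> 45
  LT 45: heading 45 -> 90
  -- iteration 4/6 --
  LT 180: heading 90 -> 270
  LT 45: heading 270 -> 315
  LT 45: heading 315 -> 0
  -- iteration 5/6 --
  LT 180: heading 0 -> 180
  LT 45: heading 180 -> 225
  LT 45: heading 225 -> 270
  -- iteration 6/6 --
  LT 180: heading 270 -> 90
  LT 45: heading 90 -> 135
  LT 45: heading 135 -> 180
]
Final: pos=(0,0), heading=180, 0 segment(s) drawn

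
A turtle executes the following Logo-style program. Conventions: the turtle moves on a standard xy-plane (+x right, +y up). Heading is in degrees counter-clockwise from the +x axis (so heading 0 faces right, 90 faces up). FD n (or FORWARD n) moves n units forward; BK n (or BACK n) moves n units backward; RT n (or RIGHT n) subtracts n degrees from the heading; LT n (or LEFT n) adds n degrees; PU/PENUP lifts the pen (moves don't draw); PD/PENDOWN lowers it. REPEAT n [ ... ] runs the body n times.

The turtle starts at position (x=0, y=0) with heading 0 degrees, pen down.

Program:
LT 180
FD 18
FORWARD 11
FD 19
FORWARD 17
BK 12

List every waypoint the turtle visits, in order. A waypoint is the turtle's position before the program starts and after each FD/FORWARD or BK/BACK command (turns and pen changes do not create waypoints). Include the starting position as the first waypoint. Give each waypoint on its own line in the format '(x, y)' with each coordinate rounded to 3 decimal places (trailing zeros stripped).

Answer: (0, 0)
(-18, 0)
(-29, 0)
(-48, 0)
(-65, 0)
(-53, 0)

Derivation:
Executing turtle program step by step:
Start: pos=(0,0), heading=0, pen down
LT 180: heading 0 -> 180
FD 18: (0,0) -> (-18,0) [heading=180, draw]
FD 11: (-18,0) -> (-29,0) [heading=180, draw]
FD 19: (-29,0) -> (-48,0) [heading=180, draw]
FD 17: (-48,0) -> (-65,0) [heading=180, draw]
BK 12: (-65,0) -> (-53,0) [heading=180, draw]
Final: pos=(-53,0), heading=180, 5 segment(s) drawn
Waypoints (6 total):
(0, 0)
(-18, 0)
(-29, 0)
(-48, 0)
(-65, 0)
(-53, 0)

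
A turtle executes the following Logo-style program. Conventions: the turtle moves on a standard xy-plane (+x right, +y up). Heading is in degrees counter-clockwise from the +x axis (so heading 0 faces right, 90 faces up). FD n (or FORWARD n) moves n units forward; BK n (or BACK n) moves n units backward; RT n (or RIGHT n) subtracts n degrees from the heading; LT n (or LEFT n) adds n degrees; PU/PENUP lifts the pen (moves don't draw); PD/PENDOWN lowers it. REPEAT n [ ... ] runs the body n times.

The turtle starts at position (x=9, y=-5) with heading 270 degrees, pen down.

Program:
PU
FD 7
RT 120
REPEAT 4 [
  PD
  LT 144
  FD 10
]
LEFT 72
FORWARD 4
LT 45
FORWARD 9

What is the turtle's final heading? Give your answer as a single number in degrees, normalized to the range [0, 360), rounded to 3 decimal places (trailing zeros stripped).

Answer: 123

Derivation:
Executing turtle program step by step:
Start: pos=(9,-5), heading=270, pen down
PU: pen up
FD 7: (9,-5) -> (9,-12) [heading=270, move]
RT 120: heading 270 -> 150
REPEAT 4 [
  -- iteration 1/4 --
  PD: pen down
  LT 144: heading 150 -> 294
  FD 10: (9,-12) -> (13.067,-21.135) [heading=294, draw]
  -- iteration 2/4 --
  PD: pen down
  LT 144: heading 294 -> 78
  FD 10: (13.067,-21.135) -> (15.146,-11.354) [heading=78, draw]
  -- iteration 3/4 --
  PD: pen down
  LT 144: heading 78 -> 222
  FD 10: (15.146,-11.354) -> (7.715,-18.045) [heading=222, draw]
  -- iteration 4/4 --
  PD: pen down
  LT 144: heading 222 -> 6
  FD 10: (7.715,-18.045) -> (17.66,-17) [heading=6, draw]
]
LT 72: heading 6 -> 78
FD 4: (17.66,-17) -> (18.492,-13.087) [heading=78, draw]
LT 45: heading 78 -> 123
FD 9: (18.492,-13.087) -> (13.59,-5.539) [heading=123, draw]
Final: pos=(13.59,-5.539), heading=123, 6 segment(s) drawn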